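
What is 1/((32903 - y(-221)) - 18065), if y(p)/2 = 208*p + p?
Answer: 1/107216 ≈ 9.3270e-6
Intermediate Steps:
y(p) = 418*p (y(p) = 2*(208*p + p) = 2*(209*p) = 418*p)
1/((32903 - y(-221)) - 18065) = 1/((32903 - 418*(-221)) - 18065) = 1/((32903 - 1*(-92378)) - 18065) = 1/((32903 + 92378) - 18065) = 1/(125281 - 18065) = 1/107216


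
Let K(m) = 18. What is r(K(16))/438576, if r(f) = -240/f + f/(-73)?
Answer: -1487/48024072 ≈ -3.0964e-5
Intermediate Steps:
r(f) = -240/f - f/73 (r(f) = -240/f + f*(-1/73) = -240/f - f/73)
r(K(16))/438576 = (-240/18 - 1/73*18)/438576 = (-240*1/18 - 18/73)*(1/438576) = (-40/3 - 18/73)*(1/438576) = -2974/219*1/438576 = -1487/48024072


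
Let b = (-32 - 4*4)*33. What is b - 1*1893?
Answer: -3477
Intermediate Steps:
b = -1584 (b = (-32 - 16)*33 = -48*33 = -1584)
b - 1*1893 = -1584 - 1*1893 = -1584 - 1893 = -3477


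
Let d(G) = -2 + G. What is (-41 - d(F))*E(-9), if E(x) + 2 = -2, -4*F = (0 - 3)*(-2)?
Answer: 150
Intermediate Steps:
F = -3/2 (F = -(0 - 3)*(-2)/4 = -(-3)*(-2)/4 = -¼*6 = -3/2 ≈ -1.5000)
E(x) = -4 (E(x) = -2 - 2 = -4)
(-41 - d(F))*E(-9) = (-41 - (-2 - 3/2))*(-4) = (-41 - 1*(-7/2))*(-4) = (-41 + 7/2)*(-4) = -75/2*(-4) = 150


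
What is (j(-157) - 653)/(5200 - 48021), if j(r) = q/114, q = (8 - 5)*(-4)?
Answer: 12409/813599 ≈ 0.015252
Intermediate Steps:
q = -12 (q = 3*(-4) = -12)
j(r) = -2/19 (j(r) = -12/114 = -12*1/114 = -2/19)
(j(-157) - 653)/(5200 - 48021) = (-2/19 - 653)/(5200 - 48021) = -12409/19/(-42821) = -12409/19*(-1/42821) = 12409/813599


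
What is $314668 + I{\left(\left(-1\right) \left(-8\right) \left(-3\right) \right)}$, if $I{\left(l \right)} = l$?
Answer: $314644$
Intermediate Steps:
$314668 + I{\left(\left(-1\right) \left(-8\right) \left(-3\right) \right)} = 314668 + \left(-1\right) \left(-8\right) \left(-3\right) = 314668 + 8 \left(-3\right) = 314668 - 24 = 314644$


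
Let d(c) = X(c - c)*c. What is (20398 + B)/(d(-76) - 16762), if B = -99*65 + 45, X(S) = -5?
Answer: -7004/8191 ≈ -0.85508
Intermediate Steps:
B = -6390 (B = -6435 + 45 = -6390)
d(c) = -5*c
(20398 + B)/(d(-76) - 16762) = (20398 - 6390)/(-5*(-76) - 16762) = 14008/(380 - 16762) = 14008/(-16382) = 14008*(-1/16382) = -7004/8191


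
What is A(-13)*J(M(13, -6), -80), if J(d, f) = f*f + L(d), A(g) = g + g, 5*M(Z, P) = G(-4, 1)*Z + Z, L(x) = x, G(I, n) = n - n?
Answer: -832338/5 ≈ -1.6647e+5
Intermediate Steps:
G(I, n) = 0
M(Z, P) = Z/5 (M(Z, P) = (0*Z + Z)/5 = (0 + Z)/5 = Z/5)
A(g) = 2*g
J(d, f) = d + f² (J(d, f) = f*f + d = f² + d = d + f²)
A(-13)*J(M(13, -6), -80) = (2*(-13))*((⅕)*13 + (-80)²) = -26*(13/5 + 6400) = -26*32013/5 = -832338/5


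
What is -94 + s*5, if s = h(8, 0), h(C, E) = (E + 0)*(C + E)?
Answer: -94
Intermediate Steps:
h(C, E) = E*(C + E)
s = 0 (s = 0*(8 + 0) = 0*8 = 0)
-94 + s*5 = -94 + 0*5 = -94 + 0 = -94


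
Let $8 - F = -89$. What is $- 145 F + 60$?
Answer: $-14005$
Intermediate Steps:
$F = 97$ ($F = 8 - -89 = 8 + 89 = 97$)
$- 145 F + 60 = \left(-145\right) 97 + 60 = -14065 + 60 = -14005$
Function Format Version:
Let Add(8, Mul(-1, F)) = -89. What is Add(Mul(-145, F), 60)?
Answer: -14005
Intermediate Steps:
F = 97 (F = Add(8, Mul(-1, -89)) = Add(8, 89) = 97)
Add(Mul(-145, F), 60) = Add(Mul(-145, 97), 60) = Add(-14065, 60) = -14005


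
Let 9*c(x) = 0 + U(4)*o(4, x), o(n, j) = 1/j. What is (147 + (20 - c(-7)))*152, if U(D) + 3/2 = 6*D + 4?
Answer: 1603220/63 ≈ 25448.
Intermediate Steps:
U(D) = 5/2 + 6*D (U(D) = -3/2 + (6*D + 4) = -3/2 + (4 + 6*D) = 5/2 + 6*D)
c(x) = 53/(18*x) (c(x) = (0 + (5/2 + 6*4)/x)/9 = (0 + (5/2 + 24)/x)/9 = (0 + 53/(2*x))/9 = (53/(2*x))/9 = 53/(18*x))
(147 + (20 - c(-7)))*152 = (147 + (20 - 53/(18*(-7))))*152 = (147 + (20 - 53*(-1)/(18*7)))*152 = (147 + (20 - 1*(-53/126)))*152 = (147 + (20 + 53/126))*152 = (147 + 2573/126)*152 = (21095/126)*152 = 1603220/63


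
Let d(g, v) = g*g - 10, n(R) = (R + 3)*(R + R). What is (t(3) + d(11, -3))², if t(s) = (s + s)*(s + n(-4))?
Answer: 31329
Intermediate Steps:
n(R) = 2*R*(3 + R) (n(R) = (3 + R)*(2*R) = 2*R*(3 + R))
t(s) = 2*s*(8 + s) (t(s) = (s + s)*(s + 2*(-4)*(3 - 4)) = (2*s)*(s + 2*(-4)*(-1)) = (2*s)*(s + 8) = (2*s)*(8 + s) = 2*s*(8 + s))
d(g, v) = -10 + g² (d(g, v) = g² - 10 = -10 + g²)
(t(3) + d(11, -3))² = (2*3*(8 + 3) + (-10 + 11²))² = (2*3*11 + (-10 + 121))² = (66 + 111)² = 177² = 31329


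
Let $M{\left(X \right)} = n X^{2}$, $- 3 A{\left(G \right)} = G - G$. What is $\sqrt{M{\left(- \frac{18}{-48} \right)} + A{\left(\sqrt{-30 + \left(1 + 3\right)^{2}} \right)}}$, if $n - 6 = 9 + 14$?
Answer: $\frac{3 \sqrt{29}}{8} \approx 2.0194$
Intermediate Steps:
$n = 29$ ($n = 6 + \left(9 + 14\right) = 6 + 23 = 29$)
$A{\left(G \right)} = 0$ ($A{\left(G \right)} = - \frac{G - G}{3} = \left(- \frac{1}{3}\right) 0 = 0$)
$M{\left(X \right)} = 29 X^{2}$
$\sqrt{M{\left(- \frac{18}{-48} \right)} + A{\left(\sqrt{-30 + \left(1 + 3\right)^{2}} \right)}} = \sqrt{29 \left(- \frac{18}{-48}\right)^{2} + 0} = \sqrt{29 \left(\left(-18\right) \left(- \frac{1}{48}\right)\right)^{2} + 0} = \sqrt{29 \left(\frac{3}{8}\right)^{2} + 0} = \sqrt{29 \cdot \frac{9}{64} + 0} = \sqrt{\frac{261}{64} + 0} = \sqrt{\frac{261}{64}} = \frac{3 \sqrt{29}}{8}$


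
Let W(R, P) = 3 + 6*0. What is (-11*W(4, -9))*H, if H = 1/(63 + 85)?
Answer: -33/148 ≈ -0.22297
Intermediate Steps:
W(R, P) = 3 (W(R, P) = 3 + 0 = 3)
H = 1/148 ≈ 0.0067568
(-11*W(4, -9))*H = -11*3*(1/148) = -33*1/148 = -33/148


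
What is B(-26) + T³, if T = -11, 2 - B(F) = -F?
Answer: -1355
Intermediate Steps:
B(F) = 2 + F (B(F) = 2 - (-1)*F = 2 + F)
B(-26) + T³ = (2 - 26) + (-11)³ = -24 - 1331 = -1355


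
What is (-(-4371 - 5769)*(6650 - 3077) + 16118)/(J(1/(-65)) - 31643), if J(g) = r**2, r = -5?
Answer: -18123169/15809 ≈ -1146.4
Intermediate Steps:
J(g) = 25 (J(g) = (-5)**2 = 25)
(-(-4371 - 5769)*(6650 - 3077) + 16118)/(J(1/(-65)) - 31643) = (-(-4371 - 5769)*(6650 - 3077) + 16118)/(25 - 31643) = (-(-10140)*3573 + 16118)/(-31618) = (-1*(-36230220) + 16118)*(-1/31618) = (36230220 + 16118)*(-1/31618) = 36246338*(-1/31618) = -18123169/15809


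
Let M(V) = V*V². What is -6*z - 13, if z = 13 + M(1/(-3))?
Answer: -817/9 ≈ -90.778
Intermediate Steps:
M(V) = V³
z = 350/27 (z = 13 + (1/(-3))³ = 13 + (-⅓)³ = 13 - 1/27 = 350/27 ≈ 12.963)
-6*z - 13 = -6*350/27 - 13 = -700/9 - 13 = -817/9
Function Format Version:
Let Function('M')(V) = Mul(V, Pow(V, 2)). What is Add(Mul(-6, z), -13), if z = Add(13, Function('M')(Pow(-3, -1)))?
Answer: Rational(-817, 9) ≈ -90.778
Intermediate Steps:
Function('M')(V) = Pow(V, 3)
z = Rational(350, 27) (z = Add(13, Pow(Pow(-3, -1), 3)) = Add(13, Pow(Rational(-1, 3), 3)) = Add(13, Rational(-1, 27)) = Rational(350, 27) ≈ 12.963)
Add(Mul(-6, z), -13) = Add(Mul(-6, Rational(350, 27)), -13) = Add(Rational(-700, 9), -13) = Rational(-817, 9)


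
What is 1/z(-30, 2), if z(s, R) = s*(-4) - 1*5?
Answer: 1/115 ≈ 0.0086956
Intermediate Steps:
z(s, R) = -5 - 4*s (z(s, R) = -4*s - 5 = -5 - 4*s)
1/z(-30, 2) = 1/(-5 - 4*(-30)) = 1/(-5 + 120) = 1/115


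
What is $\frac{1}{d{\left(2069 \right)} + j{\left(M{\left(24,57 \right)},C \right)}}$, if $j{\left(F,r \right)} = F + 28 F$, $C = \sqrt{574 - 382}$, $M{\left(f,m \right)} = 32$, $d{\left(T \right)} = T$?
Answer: $\frac{1}{2997} \approx 0.00033367$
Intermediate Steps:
$C = 8 \sqrt{3}$ ($C = \sqrt{192} = 8 \sqrt{3} \approx 13.856$)
$j{\left(F,r \right)} = 29 F$
$\frac{1}{d{\left(2069 \right)} + j{\left(M{\left(24,57 \right)},C \right)}} = \frac{1}{2069 + 29 \cdot 32} = \frac{1}{2069 + 928} = \frac{1}{2997}$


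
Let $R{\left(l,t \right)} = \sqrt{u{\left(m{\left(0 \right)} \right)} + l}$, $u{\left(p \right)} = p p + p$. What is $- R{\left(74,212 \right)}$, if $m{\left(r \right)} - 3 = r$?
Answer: $- \sqrt{86} \approx -9.2736$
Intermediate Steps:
$m{\left(r \right)} = 3 + r$
$u{\left(p \right)} = p + p^{2}$ ($u{\left(p \right)} = p^{2} + p = p + p^{2}$)
$R{\left(l,t \right)} = \sqrt{12 + l}$ ($R{\left(l,t \right)} = \sqrt{\left(3 + 0\right) \left(1 + \left(3 + 0\right)\right) + l} = \sqrt{3 \left(1 + 3\right) + l} = \sqrt{3 \cdot 4 + l} = \sqrt{12 + l}$)
$- R{\left(74,212 \right)} = - \sqrt{12 + 74} = - \sqrt{86}$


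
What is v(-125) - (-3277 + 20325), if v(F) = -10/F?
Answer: -426198/25 ≈ -17048.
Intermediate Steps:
v(-125) - (-3277 + 20325) = -10/(-125) - (-3277 + 20325) = -10*(-1/125) - 1*17048 = 2/25 - 17048 = -426198/25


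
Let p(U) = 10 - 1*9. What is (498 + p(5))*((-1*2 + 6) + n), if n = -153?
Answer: -74351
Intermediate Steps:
p(U) = 1 (p(U) = 10 - 9 = 1)
(498 + p(5))*((-1*2 + 6) + n) = (498 + 1)*((-1*2 + 6) - 153) = 499*((-2 + 6) - 153) = 499*(4 - 153) = 499*(-149) = -74351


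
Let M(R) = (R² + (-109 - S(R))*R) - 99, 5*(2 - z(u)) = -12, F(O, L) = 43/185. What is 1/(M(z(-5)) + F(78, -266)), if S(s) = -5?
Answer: -925/496732 ≈ -0.0018622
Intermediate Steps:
F(O, L) = 43/185 (F(O, L) = 43*(1/185) = 43/185)
z(u) = 22/5 (z(u) = 2 - ⅕*(-12) = 2 + 12/5 = 22/5)
M(R) = -99 + R² - 104*R (M(R) = (R² + (-109 - 1*(-5))*R) - 99 = (R² + (-109 + 5)*R) - 99 = (R² - 104*R) - 99 = -99 + R² - 104*R)
1/(M(z(-5)) + F(78, -266)) = 1/((-99 + (22/5)² - 104*22/5) + 43/185) = 1/((-99 + 484/25 - 2288/5) + 43/185) = 1/(-13431/25 + 43/185) = 1/(-496732/925) = -925/496732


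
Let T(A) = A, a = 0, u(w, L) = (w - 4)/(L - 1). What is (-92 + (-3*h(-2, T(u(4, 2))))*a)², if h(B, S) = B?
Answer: 8464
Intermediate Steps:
u(w, L) = (-4 + w)/(-1 + L)
(-92 + (-3*h(-2, T(u(4, 2))))*a)² = (-92 - 3*(-2)*0)² = (-92 + 6*0)² = (-92 + 0)² = (-92)² = 8464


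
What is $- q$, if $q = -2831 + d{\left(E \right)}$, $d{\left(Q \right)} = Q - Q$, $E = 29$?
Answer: $2831$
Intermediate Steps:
$d{\left(Q \right)} = 0$
$q = -2831$ ($q = -2831 + 0 = -2831$)
$- q = \left(-1\right) \left(-2831\right) = 2831$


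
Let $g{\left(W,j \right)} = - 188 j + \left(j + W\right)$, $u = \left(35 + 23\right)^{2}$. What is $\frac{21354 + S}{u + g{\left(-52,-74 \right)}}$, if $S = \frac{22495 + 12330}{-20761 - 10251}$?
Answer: $\frac{662195423}{531855800} \approx 1.2451$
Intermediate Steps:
$S = - \frac{34825}{31012}$ ($S = \frac{34825}{-31012} = 34825 \left(- \frac{1}{31012}\right) = - \frac{34825}{31012} \approx -1.123$)
$u = 3364$ ($u = 58^{2} = 3364$)
$g{\left(W,j \right)} = W - 187 j$ ($g{\left(W,j \right)} = - 188 j + \left(W + j\right) = W - 187 j$)
$\frac{21354 + S}{u + g{\left(-52,-74 \right)}} = \frac{21354 - \frac{34825}{31012}}{3364 - -13786} = \frac{662195423}{31012 \left(3364 + \left(-52 + 13838\right)\right)} = \frac{662195423}{31012 \left(3364 + 13786\right)} = \frac{662195423}{31012 \cdot 17150} = \frac{662195423}{31012} \cdot \frac{1}{17150} = \frac{662195423}{531855800}$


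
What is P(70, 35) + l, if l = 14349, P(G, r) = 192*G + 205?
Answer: 27994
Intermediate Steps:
P(G, r) = 205 + 192*G
P(70, 35) + l = (205 + 192*70) + 14349 = (205 + 13440) + 14349 = 13645 + 14349 = 27994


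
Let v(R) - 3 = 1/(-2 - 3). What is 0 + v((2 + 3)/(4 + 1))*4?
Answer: 56/5 ≈ 11.200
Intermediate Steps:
v(R) = 14/5 (v(R) = 3 + 1/(-2 - 3) = 3 + 1/(-5) = 3 - 1/5 = 14/5)
0 + v((2 + 3)/(4 + 1))*4 = 0 + (14/5)*4 = 0 + 56/5 = 56/5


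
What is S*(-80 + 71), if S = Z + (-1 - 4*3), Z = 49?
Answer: -324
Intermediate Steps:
S = 36 (S = 49 + (-1 - 4*3) = 49 + (-1 - 12) = 49 - 13 = 36)
S*(-80 + 71) = 36*(-80 + 71) = 36*(-9) = -324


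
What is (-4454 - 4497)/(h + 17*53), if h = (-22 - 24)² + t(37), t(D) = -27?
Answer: -8951/2990 ≈ -2.9936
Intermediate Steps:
h = 2089 (h = (-22 - 24)² - 27 = (-46)² - 27 = 2116 - 27 = 2089)
(-4454 - 4497)/(h + 17*53) = (-4454 - 4497)/(2089 + 17*53) = -8951/(2089 + 901) = -8951/2990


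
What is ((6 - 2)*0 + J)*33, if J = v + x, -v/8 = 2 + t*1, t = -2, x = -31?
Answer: -1023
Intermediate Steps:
v = 0 (v = -8*(2 - 2*1) = -8*(2 - 2) = -8*0 = 0)
J = -31 (J = 0 - 31 = -31)
((6 - 2)*0 + J)*33 = ((6 - 2)*0 - 31)*33 = (4*0 - 31)*33 = (0 - 31)*33 = -31*33 = -1023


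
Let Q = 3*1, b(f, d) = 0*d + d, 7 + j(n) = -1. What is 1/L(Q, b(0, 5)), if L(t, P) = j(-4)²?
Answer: 1/64 ≈ 0.015625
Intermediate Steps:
j(n) = -8 (j(n) = -7 - 1 = -8)
b(f, d) = d (b(f, d) = 0 + d = d)
Q = 3
L(t, P) = 64 (L(t, P) = (-8)² = 64)
1/L(Q, b(0, 5)) = 1/64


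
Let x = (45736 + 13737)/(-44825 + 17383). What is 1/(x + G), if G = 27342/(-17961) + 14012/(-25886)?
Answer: -2126473472522/8996726895901 ≈ -0.23636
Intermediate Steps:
x = -59473/27442 (x = 59473/(-27442) = 59473*(-1/27442) = -59473/27442 ≈ -2.1672)
G = -159907424/77489741 (G = 27342*(-1/17961) + 14012*(-1/25886) = -9114/5987 - 7006/12943 = -159907424/77489741 ≈ -2.0636)
1/(x + G) = 1/(-59473/27442 - 159907424/77489741) = 1/(-8996726895901/2126473472522) = -2126473472522/8996726895901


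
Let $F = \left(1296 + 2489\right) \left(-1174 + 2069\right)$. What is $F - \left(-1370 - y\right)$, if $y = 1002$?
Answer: $3389947$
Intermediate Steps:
$F = 3387575$ ($F = 3785 \cdot 895 = 3387575$)
$F - \left(-1370 - y\right) = 3387575 - \left(-1370 - 1002\right) = 3387575 - -2372 = 3387575 + 2372 = 3389947$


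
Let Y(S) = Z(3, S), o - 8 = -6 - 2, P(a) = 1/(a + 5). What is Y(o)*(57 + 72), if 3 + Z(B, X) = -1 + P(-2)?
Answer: -473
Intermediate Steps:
P(a) = 1/(5 + a)
o = 0 (o = 8 + (-6 - 2) = 8 - 8 = 0)
Z(B, X) = -11/3 (Z(B, X) = -3 + (-1 + 1/(5 - 2)) = -3 + (-1 + 1/3) = -3 + (-1 + ⅓) = -3 - ⅔ = -11/3)
Y(S) = -11/3
Y(o)*(57 + 72) = -11*(57 + 72)/3 = -11/3*129 = -473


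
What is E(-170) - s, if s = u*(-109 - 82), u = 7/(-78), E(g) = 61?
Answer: 3421/78 ≈ 43.859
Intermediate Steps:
u = -7/78 (u = 7*(-1/78) = -7/78 ≈ -0.089744)
s = 1337/78 (s = -7*(-109 - 82)/78 = -7/78*(-191) = 1337/78 ≈ 17.141)
E(-170) - s = 61 - 1*1337/78 = 61 - 1337/78 = 3421/78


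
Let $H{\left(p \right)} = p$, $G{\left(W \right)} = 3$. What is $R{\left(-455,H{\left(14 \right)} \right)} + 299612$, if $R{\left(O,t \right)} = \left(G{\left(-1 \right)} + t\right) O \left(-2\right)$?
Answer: $315082$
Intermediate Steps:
$R{\left(O,t \right)} = - 2 O \left(3 + t\right)$ ($R{\left(O,t \right)} = \left(3 + t\right) O \left(-2\right) = \left(3 + t\right) \left(- 2 O\right) = - 2 O \left(3 + t\right)$)
$R{\left(-455,H{\left(14 \right)} \right)} + 299612 = \left(-2\right) \left(-455\right) \left(3 + 14\right) + 299612 = \left(-2\right) \left(-455\right) 17 + 299612 = 15470 + 299612 = 315082$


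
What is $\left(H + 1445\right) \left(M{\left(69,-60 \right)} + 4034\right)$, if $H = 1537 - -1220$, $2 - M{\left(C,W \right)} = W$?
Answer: $17211392$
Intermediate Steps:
$M{\left(C,W \right)} = 2 - W$
$H = 2757$ ($H = 1537 + 1220 = 2757$)
$\left(H + 1445\right) \left(M{\left(69,-60 \right)} + 4034\right) = \left(2757 + 1445\right) \left(\left(2 - -60\right) + 4034\right) = 4202 \left(\left(2 + 60\right) + 4034\right) = 4202 \left(62 + 4034\right) = 4202 \cdot 4096 = 17211392$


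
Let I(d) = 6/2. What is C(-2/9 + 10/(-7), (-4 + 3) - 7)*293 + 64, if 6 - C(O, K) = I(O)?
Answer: 943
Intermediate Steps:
I(d) = 3 (I(d) = 6*(1/2) = 3)
C(O, K) = 3 (C(O, K) = 6 - 1*3 = 6 - 3 = 3)
C(-2/9 + 10/(-7), (-4 + 3) - 7)*293 + 64 = 3*293 + 64 = 879 + 64 = 943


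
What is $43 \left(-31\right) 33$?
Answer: $-43989$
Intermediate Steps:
$43 \left(-31\right) 33 = \left(-1333\right) 33 = -43989$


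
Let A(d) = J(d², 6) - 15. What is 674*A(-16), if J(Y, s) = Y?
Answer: 162434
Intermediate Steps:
A(d) = -15 + d² (A(d) = d² - 15 = -15 + d²)
674*A(-16) = 674*(-15 + (-16)²) = 674*(-15 + 256) = 674*241 = 162434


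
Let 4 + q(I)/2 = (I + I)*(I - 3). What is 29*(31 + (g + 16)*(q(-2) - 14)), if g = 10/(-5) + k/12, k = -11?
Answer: 15457/2 ≈ 7728.5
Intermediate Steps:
g = -35/12 (g = 10/(-5) - 11/12 = 10*(-⅕) - 11*1/12 = -2 - 11/12 = -35/12 ≈ -2.9167)
q(I) = -8 + 4*I*(-3 + I) (q(I) = -8 + 2*((I + I)*(I - 3)) = -8 + 2*((2*I)*(-3 + I)) = -8 + 2*(2*I*(-3 + I)) = -8 + 4*I*(-3 + I))
29*(31 + (g + 16)*(q(-2) - 14)) = 29*(31 + (-35/12 + 16)*((-8 - 12*(-2) + 4*(-2)²) - 14)) = 29*(31 + 157*((-8 + 24 + 4*4) - 14)/12) = 29*(31 + 157*((-8 + 24 + 16) - 14)/12) = 29*(31 + 157*(32 - 14)/12) = 29*(31 + (157/12)*18) = 29*(31 + 471/2) = 29*(533/2) = 15457/2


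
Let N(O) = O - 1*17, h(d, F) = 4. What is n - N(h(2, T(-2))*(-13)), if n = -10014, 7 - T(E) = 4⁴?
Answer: -9945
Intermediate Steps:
T(E) = -249 (T(E) = 7 - 1*4⁴ = 7 - 1*256 = 7 - 256 = -249)
N(O) = -17 + O (N(O) = O - 17 = -17 + O)
n - N(h(2, T(-2))*(-13)) = -10014 - (-17 + 4*(-13)) = -10014 - (-17 - 52) = -10014 - 1*(-69) = -10014 + 69 = -9945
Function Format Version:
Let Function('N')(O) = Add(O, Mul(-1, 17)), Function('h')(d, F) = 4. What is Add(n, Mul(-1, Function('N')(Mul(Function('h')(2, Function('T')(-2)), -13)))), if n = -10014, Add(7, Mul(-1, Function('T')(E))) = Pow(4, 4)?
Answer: -9945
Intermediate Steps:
Function('T')(E) = -249 (Function('T')(E) = Add(7, Mul(-1, Pow(4, 4))) = Add(7, Mul(-1, 256)) = Add(7, -256) = -249)
Function('N')(O) = Add(-17, O) (Function('N')(O) = Add(O, -17) = Add(-17, O))
Add(n, Mul(-1, Function('N')(Mul(Function('h')(2, Function('T')(-2)), -13)))) = Add(-10014, Mul(-1, Add(-17, Mul(4, -13)))) = Add(-10014, Mul(-1, Add(-17, -52))) = Add(-10014, Mul(-1, -69)) = Add(-10014, 69) = -9945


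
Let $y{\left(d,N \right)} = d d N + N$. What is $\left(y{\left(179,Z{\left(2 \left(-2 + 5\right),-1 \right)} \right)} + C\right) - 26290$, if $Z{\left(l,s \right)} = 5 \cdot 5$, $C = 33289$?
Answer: $808049$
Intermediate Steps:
$Z{\left(l,s \right)} = 25$
$y{\left(d,N \right)} = N + N d^{2}$ ($y{\left(d,N \right)} = d^{2} N + N = N d^{2} + N = N + N d^{2}$)
$\left(y{\left(179,Z{\left(2 \left(-2 + 5\right),-1 \right)} \right)} + C\right) - 26290 = \left(25 \left(1 + 179^{2}\right) + 33289\right) - 26290 = \left(25 \left(1 + 32041\right) + 33289\right) - 26290 = \left(25 \cdot 32042 + 33289\right) - 26290 = \left(801050 + 33289\right) - 26290 = 834339 - 26290 = 808049$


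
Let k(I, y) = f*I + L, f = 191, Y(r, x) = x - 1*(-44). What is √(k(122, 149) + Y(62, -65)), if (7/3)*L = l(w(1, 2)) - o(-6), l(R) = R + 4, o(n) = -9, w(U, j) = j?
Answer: 2*√285271/7 ≈ 152.60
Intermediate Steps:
l(R) = 4 + R
Y(r, x) = 44 + x (Y(r, x) = x + 44 = 44 + x)
L = 45/7 (L = 3*((4 + 2) - 1*(-9))/7 = 3*(6 + 9)/7 = (3/7)*15 = 45/7 ≈ 6.4286)
k(I, y) = 45/7 + 191*I (k(I, y) = 191*I + 45/7 = 45/7 + 191*I)
√(k(122, 149) + Y(62, -65)) = √((45/7 + 191*122) + (44 - 65)) = √((45/7 + 23302) - 21) = √(163159/7 - 21) = √(163012/7) = 2*√285271/7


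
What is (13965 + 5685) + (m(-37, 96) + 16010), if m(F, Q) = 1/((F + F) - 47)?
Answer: 4314859/121 ≈ 35660.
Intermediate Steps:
m(F, Q) = 1/(-47 + 2*F) (m(F, Q) = 1/(2*F - 47) = 1/(-47 + 2*F))
(13965 + 5685) + (m(-37, 96) + 16010) = (13965 + 5685) + (1/(-47 + 2*(-37)) + 16010) = 19650 + (1/(-47 - 74) + 16010) = 19650 + (1/(-121) + 16010) = 19650 + (-1/121 + 16010) = 19650 + 1937209/121 = 4314859/121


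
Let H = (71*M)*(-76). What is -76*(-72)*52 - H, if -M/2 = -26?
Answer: 565136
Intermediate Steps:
M = 52 (M = -2*(-26) = 52)
H = -280592 (H = (71*52)*(-76) = 3692*(-76) = -280592)
-76*(-72)*52 - H = -76*(-72)*52 - 1*(-280592) = 5472*52 + 280592 = 284544 + 280592 = 565136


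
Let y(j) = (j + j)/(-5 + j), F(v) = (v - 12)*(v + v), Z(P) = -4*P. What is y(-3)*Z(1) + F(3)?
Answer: -57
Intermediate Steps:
F(v) = 2*v*(-12 + v) (F(v) = (-12 + v)*(2*v) = 2*v*(-12 + v))
y(j) = 2*j/(-5 + j) (y(j) = (2*j)/(-5 + j) = 2*j/(-5 + j))
y(-3)*Z(1) + F(3) = (2*(-3)/(-5 - 3))*(-4*1) + 2*3*(-12 + 3) = (2*(-3)/(-8))*(-4) + 2*3*(-9) = (2*(-3)*(-⅛))*(-4) - 54 = (¾)*(-4) - 54 = -3 - 54 = -57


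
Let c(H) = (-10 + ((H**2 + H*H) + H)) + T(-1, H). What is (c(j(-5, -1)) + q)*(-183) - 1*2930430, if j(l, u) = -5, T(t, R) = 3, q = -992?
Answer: -2755848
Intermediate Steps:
c(H) = -7 + H + 2*H**2 (c(H) = (-10 + ((H**2 + H*H) + H)) + 3 = (-10 + ((H**2 + H**2) + H)) + 3 = (-10 + (2*H**2 + H)) + 3 = (-10 + (H + 2*H**2)) + 3 = (-10 + H + 2*H**2) + 3 = -7 + H + 2*H**2)
(c(j(-5, -1)) + q)*(-183) - 1*2930430 = ((-7 - 5 + 2*(-5)**2) - 992)*(-183) - 1*2930430 = ((-7 - 5 + 2*25) - 992)*(-183) - 2930430 = ((-7 - 5 + 50) - 992)*(-183) - 2930430 = (38 - 992)*(-183) - 2930430 = -954*(-183) - 2930430 = 174582 - 2930430 = -2755848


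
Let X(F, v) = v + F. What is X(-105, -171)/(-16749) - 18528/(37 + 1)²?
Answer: -25827244/2015463 ≈ -12.815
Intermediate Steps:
X(F, v) = F + v
X(-105, -171)/(-16749) - 18528/(37 + 1)² = (-105 - 171)/(-16749) - 18528/(37 + 1)² = -276*(-1/16749) - 18528/(38²) = 92/5583 - 18528/1444 = 92/5583 - 18528*1/1444 = 92/5583 - 4632/361 = -25827244/2015463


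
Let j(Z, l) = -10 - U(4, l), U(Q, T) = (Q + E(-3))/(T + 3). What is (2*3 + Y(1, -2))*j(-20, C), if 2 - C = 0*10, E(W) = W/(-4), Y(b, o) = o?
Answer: -219/5 ≈ -43.800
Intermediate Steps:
E(W) = -W/4 (E(W) = W*(-¼) = -W/4)
U(Q, T) = (¾ + Q)/(3 + T) (U(Q, T) = (Q - ¼*(-3))/(T + 3) = (Q + ¾)/(3 + T) = (¾ + Q)/(3 + T))
C = 2 (C = 2 - 0*10 = 2 - 1*0 = 2 + 0 = 2)
j(Z, l) = -10 - 19/(4*(3 + l)) (j(Z, l) = -10 - (¾ + 4)/(3 + l) = -10 - 19/((3 + l)*4) = -10 - 19/(4*(3 + l)))
(2*3 + Y(1, -2))*j(-20, C) = (2*3 - 2)*((-139 - 40*2)/(4*(3 + 2))) = (6 - 2)*((¼)*(-139 - 80)/5) = 4*((¼)*(⅕)*(-219)) = 4*(-219/20) = -219/5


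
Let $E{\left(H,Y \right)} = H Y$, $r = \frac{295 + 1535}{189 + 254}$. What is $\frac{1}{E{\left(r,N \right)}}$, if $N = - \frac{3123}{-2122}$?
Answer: $\frac{470023}{2857545} \approx 0.16448$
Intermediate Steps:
$N = \frac{3123}{2122}$ ($N = \left(-3123\right) \left(- \frac{1}{2122}\right) = \frac{3123}{2122} \approx 1.4717$)
$r = \frac{1830}{443} \approx 4.1309$
$\frac{1}{E{\left(r,N \right)}} = \frac{1}{\frac{1830}{443} \cdot \frac{3123}{2122}} = \frac{1}{\frac{2857545}{470023}} = \frac{470023}{2857545}$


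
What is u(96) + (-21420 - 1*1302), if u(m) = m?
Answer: -22626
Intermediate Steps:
u(96) + (-21420 - 1*1302) = 96 + (-21420 - 1*1302) = 96 + (-21420 - 1302) = 96 - 22722 = -22626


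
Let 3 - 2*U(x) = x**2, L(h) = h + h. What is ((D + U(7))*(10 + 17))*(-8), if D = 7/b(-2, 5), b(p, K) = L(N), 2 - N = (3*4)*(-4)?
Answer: 123822/25 ≈ 4952.9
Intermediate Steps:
N = 50 (N = 2 - 3*4*(-4) = 2 - 12*(-4) = 2 - 1*(-48) = 2 + 48 = 50)
L(h) = 2*h
b(p, K) = 100 (b(p, K) = 2*50 = 100)
D = 7/100 ≈ 0.070000
U(x) = 3/2 - x**2/2
((D + U(7))*(10 + 17))*(-8) = ((7/100 + (3/2 - 1/2*7**2))*(10 + 17))*(-8) = ((7/100 + (3/2 - 1/2*49))*27)*(-8) = ((7/100 + (3/2 - 49/2))*27)*(-8) = ((7/100 - 23)*27)*(-8) = -2293/100*27*(-8) = -61911/100*(-8) = 123822/25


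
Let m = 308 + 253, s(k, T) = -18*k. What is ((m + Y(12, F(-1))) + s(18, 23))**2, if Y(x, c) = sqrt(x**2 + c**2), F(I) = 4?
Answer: 56329 + 1896*sqrt(10) ≈ 62325.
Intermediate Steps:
Y(x, c) = sqrt(c**2 + x**2)
m = 561
((m + Y(12, F(-1))) + s(18, 23))**2 = ((561 + sqrt(4**2 + 12**2)) - 18*18)**2 = ((561 + sqrt(16 + 144)) - 324)**2 = ((561 + sqrt(160)) - 324)**2 = ((561 + 4*sqrt(10)) - 324)**2 = (237 + 4*sqrt(10))**2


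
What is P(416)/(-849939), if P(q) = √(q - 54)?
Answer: -√362/849939 ≈ -2.2385e-5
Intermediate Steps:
P(q) = √(-54 + q)
P(416)/(-849939) = √(-54 + 416)/(-849939) = √362*(-1/849939) = -√362/849939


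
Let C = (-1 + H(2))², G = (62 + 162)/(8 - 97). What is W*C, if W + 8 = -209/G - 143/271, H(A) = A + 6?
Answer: 31662449/8672 ≈ 3651.1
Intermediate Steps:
H(A) = 6 + A
G = -224/89 (G = 224/(-89) = 224*(-1/89) = -224/89 ≈ -2.5169)
W = 4523207/60704 (W = -8 + (-209/(-224/89) - 143/271) = -8 + (-209*(-89/224) - 143*1/271) = -8 + (18601/224 - 143/271) = -8 + 5008839/60704 = 4523207/60704 ≈ 74.512)
C = 49 (C = (-1 + (6 + 2))² = (-1 + 8)² = 7² = 49)
W*C = (4523207/60704)*49 = 31662449/8672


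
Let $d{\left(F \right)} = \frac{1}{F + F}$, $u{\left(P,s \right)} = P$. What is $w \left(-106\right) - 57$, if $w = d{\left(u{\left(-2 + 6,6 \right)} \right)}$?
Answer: $- \frac{281}{4} \approx -70.25$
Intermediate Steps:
$d{\left(F \right)} = \frac{1}{2 F}$
$w = \frac{1}{8}$ ($w = \frac{1}{2 \left(-2 + 6\right)} = \frac{1}{2 \cdot 4} = \frac{1}{2} \cdot \frac{1}{4} = \frac{1}{8} \approx 0.125$)
$w \left(-106\right) - 57 = \frac{1}{8} \left(-106\right) - 57 = - \frac{53}{4} - 57 = - \frac{281}{4}$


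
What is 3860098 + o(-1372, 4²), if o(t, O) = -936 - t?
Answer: 3860534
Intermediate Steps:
3860098 + o(-1372, 4²) = 3860098 + (-936 - 1*(-1372)) = 3860098 + (-936 + 1372) = 3860098 + 436 = 3860534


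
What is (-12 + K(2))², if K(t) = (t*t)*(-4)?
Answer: 784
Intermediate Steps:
K(t) = -4*t² (K(t) = t²*(-4) = -4*t²)
(-12 + K(2))² = (-12 - 4*2²)² = (-12 - 4*4)² = (-12 - 16)² = (-28)² = 784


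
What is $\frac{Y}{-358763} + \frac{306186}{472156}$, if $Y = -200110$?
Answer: $\frac{102165672539}{84696051514} \approx 1.2063$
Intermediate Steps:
$\frac{Y}{-358763} + \frac{306186}{472156} = - \frac{200110}{-358763} + \frac{306186}{472156} = \left(-200110\right) \left(- \frac{1}{358763}\right) + 306186 \cdot \frac{1}{472156} = \frac{200110}{358763} + \frac{153093}{236078} = \frac{102165672539}{84696051514}$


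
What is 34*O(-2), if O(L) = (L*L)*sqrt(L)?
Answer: 136*I*sqrt(2) ≈ 192.33*I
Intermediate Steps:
O(L) = L**(5/2) (O(L) = L**2*sqrt(L) = L**(5/2))
34*O(-2) = 34*(-2)**(5/2) = 34*(4*I*sqrt(2)) = 136*I*sqrt(2)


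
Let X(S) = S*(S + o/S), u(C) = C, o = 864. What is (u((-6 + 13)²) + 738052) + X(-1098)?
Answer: 1944569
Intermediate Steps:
X(S) = S*(S + 864/S)
(u((-6 + 13)²) + 738052) + X(-1098) = ((-6 + 13)² + 738052) + (864 + (-1098)²) = (7² + 738052) + (864 + 1205604) = (49 + 738052) + 1206468 = 738101 + 1206468 = 1944569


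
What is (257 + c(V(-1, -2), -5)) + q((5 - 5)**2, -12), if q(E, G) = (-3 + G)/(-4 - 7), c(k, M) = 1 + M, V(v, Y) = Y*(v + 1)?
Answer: 2798/11 ≈ 254.36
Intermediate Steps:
V(v, Y) = Y*(1 + v)
q(E, G) = 3/11 - G/11 (q(E, G) = (-3 + G)/(-11) = (-3 + G)*(-1/11) = 3/11 - G/11)
(257 + c(V(-1, -2), -5)) + q((5 - 5)**2, -12) = (257 + (1 - 5)) + (3/11 - 1/11*(-12)) = (257 - 4) + (3/11 + 12/11) = 253 + 15/11 = 2798/11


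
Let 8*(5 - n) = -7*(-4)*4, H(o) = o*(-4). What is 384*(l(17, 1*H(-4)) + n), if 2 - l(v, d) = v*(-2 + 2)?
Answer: -2688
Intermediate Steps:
H(o) = -4*o
l(v, d) = 2 (l(v, d) = 2 - v*(-2 + 2) = 2 - v*0 = 2 - 1*0 = 2 + 0 = 2)
n = -9 (n = 5 - (-7*(-4))*4/8 = 5 - 7*4/2 = 5 - ⅛*112 = 5 - 14 = -9)
384*(l(17, 1*H(-4)) + n) = 384*(2 - 9) = 384*(-7) = -2688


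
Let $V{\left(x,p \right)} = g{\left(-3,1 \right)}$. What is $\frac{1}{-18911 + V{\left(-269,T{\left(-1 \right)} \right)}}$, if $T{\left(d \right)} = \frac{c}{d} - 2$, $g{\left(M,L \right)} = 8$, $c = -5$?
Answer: $- \frac{1}{18903} \approx -5.2902 \cdot 10^{-5}$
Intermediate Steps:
$T{\left(d \right)} = -2 - \frac{5}{d}$ ($T{\left(d \right)} = - \frac{5}{d} - 2 = -2 - \frac{5}{d}$)
$V{\left(x,p \right)} = 8$
$\frac{1}{-18911 + V{\left(-269,T{\left(-1 \right)} \right)}} = \frac{1}{-18911 + 8} = \frac{1}{-18903} = - \frac{1}{18903}$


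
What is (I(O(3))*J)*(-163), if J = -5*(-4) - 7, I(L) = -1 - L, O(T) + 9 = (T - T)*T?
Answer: -16952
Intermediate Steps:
O(T) = -9 (O(T) = -9 + (T - T)*T = -9 + 0*T = -9 + 0 = -9)
J = 13 (J = 20 - 7 = 13)
(I(O(3))*J)*(-163) = ((-1 - 1*(-9))*13)*(-163) = ((-1 + 9)*13)*(-163) = (8*13)*(-163) = 104*(-163) = -16952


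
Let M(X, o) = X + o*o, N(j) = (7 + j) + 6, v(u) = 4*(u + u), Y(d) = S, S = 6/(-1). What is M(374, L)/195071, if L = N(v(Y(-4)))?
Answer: 1599/195071 ≈ 0.0081970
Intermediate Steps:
S = -6 (S = 6*(-1) = -6)
Y(d) = -6
v(u) = 8*u (v(u) = 4*(2*u) = 8*u)
N(j) = 13 + j
L = -35 (L = 13 + 8*(-6) = 13 - 48 = -35)
M(X, o) = X + o**2
M(374, L)/195071 = (374 + (-35)**2)/195071 = (374 + 1225)*(1/195071) = 1599*(1/195071) = 1599/195071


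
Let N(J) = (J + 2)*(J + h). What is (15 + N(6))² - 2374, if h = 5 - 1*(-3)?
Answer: 13755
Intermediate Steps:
h = 8 (h = 5 + 3 = 8)
N(J) = (2 + J)*(8 + J) (N(J) = (J + 2)*(J + 8) = (2 + J)*(8 + J))
(15 + N(6))² - 2374 = (15 + (16 + 6² + 10*6))² - 2374 = (15 + (16 + 36 + 60))² - 2374 = (15 + 112)² - 2374 = 127² - 2374 = 16129 - 2374 = 13755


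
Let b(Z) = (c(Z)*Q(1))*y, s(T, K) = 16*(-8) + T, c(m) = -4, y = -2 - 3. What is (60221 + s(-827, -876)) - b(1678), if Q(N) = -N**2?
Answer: 59286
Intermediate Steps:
y = -5
s(T, K) = -128 + T
b(Z) = -20 (b(Z) = -(-4)*1**2*(-5) = -(-4)*(-5) = -4*(-1)*(-5) = 4*(-5) = -20)
(60221 + s(-827, -876)) - b(1678) = (60221 + (-128 - 827)) - 1*(-20) = (60221 - 955) + 20 = 59266 + 20 = 59286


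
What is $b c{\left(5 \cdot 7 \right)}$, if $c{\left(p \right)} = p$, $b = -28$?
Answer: $-980$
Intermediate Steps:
$b c{\left(5 \cdot 7 \right)} = - 28 \cdot 5 \cdot 7 = \left(-28\right) 35 = -980$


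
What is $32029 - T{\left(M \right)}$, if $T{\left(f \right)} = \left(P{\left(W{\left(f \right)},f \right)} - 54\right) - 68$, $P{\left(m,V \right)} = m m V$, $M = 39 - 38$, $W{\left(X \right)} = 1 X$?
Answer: $32150$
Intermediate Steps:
$W{\left(X \right)} = X$
$M = 1$ ($M = 39 - 38 = 1$)
$P{\left(m,V \right)} = V m^{2}$ ($P{\left(m,V \right)} = m^{2} V = V m^{2}$)
$T{\left(f \right)} = -122 + f^{3}$ ($T{\left(f \right)} = \left(f f^{2} - 54\right) - 68 = \left(f^{3} - 54\right) - 68 = \left(-54 + f^{3}\right) - 68 = -122 + f^{3}$)
$32029 - T{\left(M \right)} = 32029 - \left(-122 + 1^{3}\right) = 32029 - \left(-122 + 1\right) = 32029 - -121 = 32029 + 121 = 32150$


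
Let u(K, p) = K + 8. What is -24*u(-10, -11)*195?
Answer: 9360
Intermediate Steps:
u(K, p) = 8 + K
-24*u(-10, -11)*195 = -24*(8 - 10)*195 = -24*(-2)*195 = 48*195 = 9360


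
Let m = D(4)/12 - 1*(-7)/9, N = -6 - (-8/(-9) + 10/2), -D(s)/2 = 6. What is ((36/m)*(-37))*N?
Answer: -71262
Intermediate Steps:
D(s) = -12 (D(s) = -2*6 = -12)
N = -107/9 (N = -6 - (-8*(-⅑) + 10*(½)) = -6 - (8/9 + 5) = -6 - 1*53/9 = -6 - 53/9 = -107/9 ≈ -11.889)
m = -2/9 (m = -12/12 - 1*(-7)/9 = -12*1/12 + 7*(⅑) = -1 + 7/9 = -2/9 ≈ -0.22222)
((36/m)*(-37))*N = ((36/(-2/9))*(-37))*(-107/9) = ((36*(-9/2))*(-37))*(-107/9) = -162*(-37)*(-107/9) = 5994*(-107/9) = -71262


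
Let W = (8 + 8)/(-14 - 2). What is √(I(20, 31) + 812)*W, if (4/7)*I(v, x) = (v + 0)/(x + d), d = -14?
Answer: -√235263/17 ≈ -28.532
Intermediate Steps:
I(v, x) = 7*v/(4*(-14 + x)) (I(v, x) = 7*((v + 0)/(x - 14))/4 = 7*(v/(-14 + x))/4 = 7*v/(4*(-14 + x)))
W = -1 (W = 16/(-16) = 16*(-1/16) = -1)
√(I(20, 31) + 812)*W = √((7/4)*20/(-14 + 31) + 812)*(-1) = √((7/4)*20/17 + 812)*(-1) = √((7/4)*20*(1/17) + 812)*(-1) = √(35/17 + 812)*(-1) = √(13839/17)*(-1) = (√235263/17)*(-1) = -√235263/17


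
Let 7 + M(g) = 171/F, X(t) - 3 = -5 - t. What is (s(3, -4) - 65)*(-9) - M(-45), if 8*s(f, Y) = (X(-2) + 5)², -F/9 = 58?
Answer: 130895/232 ≈ 564.20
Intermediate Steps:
X(t) = -2 - t (X(t) = 3 + (-5 - t) = -2 - t)
F = -522 (F = -9*58 = -522)
s(f, Y) = 25/8 (s(f, Y) = ((-2 - 1*(-2)) + 5)²/8 = ((-2 + 2) + 5)²/8 = (0 + 5)²/8 = (⅛)*5² = (⅛)*25 = 25/8)
M(g) = -425/58 (M(g) = -7 + 171/(-522) = -7 + 171*(-1/522) = -7 - 19/58 = -425/58)
(s(3, -4) - 65)*(-9) - M(-45) = (25/8 - 65)*(-9) - 1*(-425/58) = -495/8*(-9) + 425/58 = 4455/8 + 425/58 = 130895/232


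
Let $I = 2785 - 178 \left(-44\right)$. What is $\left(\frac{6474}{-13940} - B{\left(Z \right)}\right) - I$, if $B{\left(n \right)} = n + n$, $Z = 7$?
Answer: $- \frac{74101307}{6970} \approx -10631.0$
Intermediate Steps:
$B{\left(n \right)} = 2 n$
$I = 10617$ ($I = 2785 - -7832 = 2785 + 7832 = 10617$)
$\left(\frac{6474}{-13940} - B{\left(Z \right)}\right) - I = \left(\frac{6474}{-13940} - 2 \cdot 7\right) - 10617 = \left(6474 \left(- \frac{1}{13940}\right) - 14\right) - 10617 = \left(- \frac{3237}{6970} - 14\right) - 10617 = - \frac{100817}{6970} - 10617 = - \frac{74101307}{6970}$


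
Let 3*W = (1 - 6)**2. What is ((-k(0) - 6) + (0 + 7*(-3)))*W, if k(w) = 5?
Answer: -800/3 ≈ -266.67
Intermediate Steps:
W = 25/3 (W = (1 - 6)**2/3 = (1/3)*(-5)**2 = (1/3)*25 = 25/3 ≈ 8.3333)
((-k(0) - 6) + (0 + 7*(-3)))*W = ((-1*5 - 6) + (0 + 7*(-3)))*(25/3) = ((-5 - 6) + (0 - 21))*(25/3) = (-11 - 21)*(25/3) = -32*25/3 = -800/3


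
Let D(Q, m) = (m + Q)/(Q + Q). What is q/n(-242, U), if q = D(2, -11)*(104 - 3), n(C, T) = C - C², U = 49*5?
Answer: 101/26136 ≈ 0.0038644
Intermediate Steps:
D(Q, m) = (Q + m)/(2*Q) (D(Q, m) = (Q + m)/((2*Q)) = (Q + m)*(1/(2*Q)) = (Q + m)/(2*Q))
U = 245
q = -909/4 (q = ((½)*(2 - 11)/2)*(104 - 3) = ((½)*(½)*(-9))*101 = -9/4*101 = -909/4 ≈ -227.25)
q/n(-242, U) = -909*(-1/(242*(1 - 1*(-242))))/4 = -909*(-1/(242*(1 + 242)))/4 = -909/(4*((-242*243))) = -909/4/(-58806) = -909/4*(-1/58806) = 101/26136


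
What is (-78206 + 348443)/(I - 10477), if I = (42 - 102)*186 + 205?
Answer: -4741/376 ≈ -12.609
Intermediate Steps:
I = -10955 (I = -60*186 + 205 = -11160 + 205 = -10955)
(-78206 + 348443)/(I - 10477) = (-78206 + 348443)/(-10955 - 10477) = 270237/(-21432) = 270237*(-1/21432) = -4741/376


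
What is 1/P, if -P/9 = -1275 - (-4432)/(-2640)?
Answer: 55/631956 ≈ 8.7031e-5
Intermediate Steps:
P = 631956/55 (P = -9*(-1275 - (-4432)/(-2640)) = -9*(-1275 - (-4432)*(-1)/2640) = -9*(-1275 - 1*277/165) = -9*(-1275 - 277/165) = -9*(-210652/165) = 631956/55 ≈ 11490.)
1/P = 1/(631956/55) = 55/631956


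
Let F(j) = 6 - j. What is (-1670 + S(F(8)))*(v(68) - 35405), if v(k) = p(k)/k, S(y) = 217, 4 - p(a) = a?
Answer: 874562153/17 ≈ 5.1445e+7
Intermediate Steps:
p(a) = 4 - a
v(k) = (4 - k)/k
(-1670 + S(F(8)))*(v(68) - 35405) = (-1670 + 217)*((4 - 1*68)/68 - 35405) = -1453*((4 - 68)/68 - 35405) = -1453*((1/68)*(-64) - 35405) = -1453*(-16/17 - 35405) = -1453*(-601901/17) = 874562153/17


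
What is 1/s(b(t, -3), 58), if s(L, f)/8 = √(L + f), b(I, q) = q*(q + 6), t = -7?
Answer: 1/56 ≈ 0.017857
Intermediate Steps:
b(I, q) = q*(6 + q)
s(L, f) = 8*√(L + f)
1/s(b(t, -3), 58) = 1/(8*√(-3*(6 - 3) + 58)) = 1/(8*√(-3*3 + 58)) = 1/(8*√(-9 + 58)) = 1/(8*√49) = 1/(8*7) = 1/56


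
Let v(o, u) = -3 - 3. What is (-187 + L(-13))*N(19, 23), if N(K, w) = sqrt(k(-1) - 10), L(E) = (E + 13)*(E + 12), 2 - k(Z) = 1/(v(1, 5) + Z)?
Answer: -187*I*sqrt(385)/7 ≈ -524.17*I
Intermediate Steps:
v(o, u) = -6
k(Z) = 2 - 1/(-6 + Z)
L(E) = (12 + E)*(13 + E) (L(E) = (13 + E)*(12 + E) = (12 + E)*(13 + E))
N(K, w) = I*sqrt(385)/7 (N(K, w) = sqrt((-13 + 2*(-1))/(-6 - 1) - 10) = sqrt((-13 - 2)/(-7) - 10) = sqrt(-1/7*(-15) - 10) = sqrt(15/7 - 10) = sqrt(-55/7) = I*sqrt(385)/7)
(-187 + L(-13))*N(19, 23) = (-187 + (156 + (-13)**2 + 25*(-13)))*(I*sqrt(385)/7) = (-187 + (156 + 169 - 325))*(I*sqrt(385)/7) = (-187 + 0)*(I*sqrt(385)/7) = -187*I*sqrt(385)/7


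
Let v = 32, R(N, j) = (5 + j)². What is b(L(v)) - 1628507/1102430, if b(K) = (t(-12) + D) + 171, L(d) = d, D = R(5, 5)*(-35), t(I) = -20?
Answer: -3693666577/1102430 ≈ -3350.5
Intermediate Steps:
D = -3500 (D = (5 + 5)²*(-35) = 10²*(-35) = 100*(-35) = -3500)
b(K) = -3349 (b(K) = (-20 - 3500) + 171 = -3520 + 171 = -3349)
b(L(v)) - 1628507/1102430 = -3349 - 1628507/1102430 = -3693666577/1102430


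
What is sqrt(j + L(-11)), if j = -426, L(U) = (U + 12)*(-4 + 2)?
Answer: 2*I*sqrt(107) ≈ 20.688*I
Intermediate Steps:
L(U) = -24 - 2*U (L(U) = (12 + U)*(-2) = -24 - 2*U)
sqrt(j + L(-11)) = sqrt(-426 + (-24 - 2*(-11))) = sqrt(-426 + (-24 + 22)) = sqrt(-426 - 2) = sqrt(-428) = 2*I*sqrt(107)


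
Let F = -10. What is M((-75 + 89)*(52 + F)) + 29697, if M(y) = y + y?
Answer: 30873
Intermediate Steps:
M(y) = 2*y
M((-75 + 89)*(52 + F)) + 29697 = 2*((-75 + 89)*(52 - 10)) + 29697 = 2*(14*42) + 29697 = 2*588 + 29697 = 1176 + 29697 = 30873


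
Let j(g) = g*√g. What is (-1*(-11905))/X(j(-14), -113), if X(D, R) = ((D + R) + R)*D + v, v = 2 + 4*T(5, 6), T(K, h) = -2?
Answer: -16369375/73857522 - 9416855*I*√14/36928761 ≈ -0.22163 - 0.95412*I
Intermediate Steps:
j(g) = g^(3/2)
v = -6 (v = 2 + 4*(-2) = 2 - 8 = -6)
X(D, R) = -6 + D*(D + 2*R) (X(D, R) = ((D + R) + R)*D - 6 = (D + 2*R)*D - 6 = D*(D + 2*R) - 6 = -6 + D*(D + 2*R))
(-1*(-11905))/X(j(-14), -113) = (-1*(-11905))/(-6 + ((-14)^(3/2))² + 2*(-14)^(3/2)*(-113)) = 11905/(-6 + (-14*I*√14)² + 2*(-14*I*√14)*(-113)) = 11905/(-6 - 2744 + 3164*I*√14) = 11905/(-2750 + 3164*I*√14)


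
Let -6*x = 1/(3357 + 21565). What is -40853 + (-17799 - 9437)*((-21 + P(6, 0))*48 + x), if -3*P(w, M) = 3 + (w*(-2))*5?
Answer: 96216484358/37383 ≈ 2.5738e+6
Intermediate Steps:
P(w, M) = -1 + 10*w/3 (P(w, M) = -(3 + (w*(-2))*5)/3 = -(3 - 2*w*5)/3 = -(3 - 10*w)/3 = -1 + 10*w/3)
x = -1/149532 (x = -1/(6*(3357 + 21565)) = -⅙/24922 = -⅙*1/24922 = -1/149532 ≈ -6.6875e-6)
-40853 + (-17799 - 9437)*((-21 + P(6, 0))*48 + x) = -40853 + (-17799 - 9437)*((-21 + (-1 + (10/3)*6))*48 - 1/149532) = -40853 - 27236*((-21 + (-1 + 20))*48 - 1/149532) = -40853 - 27236*((-21 + 19)*48 - 1/149532) = -40853 - 27236*(-2*48 - 1/149532) = -40853 - 27236*(-96 - 1/149532) = -40853 - 27236*(-14355073/149532) = -40853 + 97743692057/37383 = 96216484358/37383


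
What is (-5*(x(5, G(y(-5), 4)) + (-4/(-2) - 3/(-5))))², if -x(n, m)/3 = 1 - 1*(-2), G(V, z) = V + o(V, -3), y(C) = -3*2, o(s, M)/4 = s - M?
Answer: 1024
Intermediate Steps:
o(s, M) = -4*M + 4*s (o(s, M) = 4*(s - M) = -4*M + 4*s)
y(C) = -6
G(V, z) = 12 + 5*V (G(V, z) = V + (-4*(-3) + 4*V) = V + (12 + 4*V) = 12 + 5*V)
x(n, m) = -9 (x(n, m) = -3*(1 - 1*(-2)) = -3*(1 + 2) = -3*3 = -9)
(-5*(x(5, G(y(-5), 4)) + (-4/(-2) - 3/(-5))))² = (-5*(-9 + (-4/(-2) - 3/(-5))))² = (-5*(-9 + (-4*(-½) - 3*(-⅕))))² = (-5*(-9 + (2 + ⅗)))² = (-5*(-9 + 13/5))² = (-5*(-32/5))² = 32² = 1024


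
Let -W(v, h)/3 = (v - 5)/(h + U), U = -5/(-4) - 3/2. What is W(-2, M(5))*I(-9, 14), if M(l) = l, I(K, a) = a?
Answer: 1176/19 ≈ 61.895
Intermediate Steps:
U = -¼ (U = -5*(-¼) - 3*½ = 5/4 - 3/2 = -¼ ≈ -0.25000)
W(v, h) = -3*(-5 + v)/(-¼ + h) (W(v, h) = -3*(v - 5)/(h - ¼) = -3*(-5 + v)/(-¼ + h))
W(-2, M(5))*I(-9, 14) = (12*(5 - 1*(-2))/(-1 + 4*5))*14 = (12*(5 + 2)/(-1 + 20))*14 = (12*7/19)*14 = (12*(1/19)*7)*14 = (84/19)*14 = 1176/19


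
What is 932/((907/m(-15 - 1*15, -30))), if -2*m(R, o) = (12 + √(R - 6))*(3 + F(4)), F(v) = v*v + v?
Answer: -128616/907 - 64308*I/907 ≈ -141.8 - 70.902*I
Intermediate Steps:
F(v) = v + v² (F(v) = v² + v = v + v²)
m(R, o) = -138 - 23*√(-6 + R)/2 (m(R, o) = -(12 + √(R - 6))*(3 + 4*(1 + 4))/2 = -(12 + √(-6 + R))*(3 + 4*5)/2 = -(12 + √(-6 + R))*(3 + 20)/2 = -(12 + √(-6 + R))*23/2 = -(276 + 23*√(-6 + R))/2 = -138 - 23*√(-6 + R)/2)
932/((907/m(-15 - 1*15, -30))) = 932/((907/(-138 - 23*√(-6 + (-15 - 1*15))/2))) = 932/((907/(-138 - 23*√(-6 + (-15 - 15))/2))) = 932/((907/(-138 - 23*√(-6 - 30)/2))) = 932/((907/(-138 - 69*I))) = 932/((907*((-138 + 69*I)/23805))) = 932/((907*(-138 + 69*I)/23805)) = 932*(-138/907 - 69*I/907) = -128616/907 - 64308*I/907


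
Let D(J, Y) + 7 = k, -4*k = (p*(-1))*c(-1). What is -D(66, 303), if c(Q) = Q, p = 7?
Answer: 35/4 ≈ 8.7500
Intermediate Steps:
k = -7/4 (k = -7*(-1)*(-1)/4 = -(-7)*(-1)/4 = -¼*7 = -7/4 ≈ -1.7500)
D(J, Y) = -35/4 (D(J, Y) = -7 - 7/4 = -35/4)
-D(66, 303) = -1*(-35/4) = 35/4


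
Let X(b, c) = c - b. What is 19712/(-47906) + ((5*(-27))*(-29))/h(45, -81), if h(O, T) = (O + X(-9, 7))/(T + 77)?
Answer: -375705196/1461133 ≈ -257.13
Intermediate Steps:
h(O, T) = (16 + O)/(77 + T) (h(O, T) = (O + (7 - 1*(-9)))/(T + 77) = (O + (7 + 9))/(77 + T) = (O + 16)/(77 + T) = (16 + O)/(77 + T))
19712/(-47906) + ((5*(-27))*(-29))/h(45, -81) = 19712/(-47906) + ((5*(-27))*(-29))/(((16 + 45)/(77 - 81))) = 19712*(-1/47906) + (-135*(-29))/((61/(-4))) = -9856/23953 + 3915/((-¼*61)) = -9856/23953 + 3915/(-61/4) = -9856/23953 + 3915*(-4/61) = -9856/23953 - 15660/61 = -375705196/1461133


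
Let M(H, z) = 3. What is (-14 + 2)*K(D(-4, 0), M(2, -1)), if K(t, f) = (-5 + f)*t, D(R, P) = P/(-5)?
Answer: 0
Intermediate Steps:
D(R, P) = -P/5 (D(R, P) = P*(-⅕) = -P/5)
K(t, f) = t*(-5 + f)
(-14 + 2)*K(D(-4, 0), M(2, -1)) = (-14 + 2)*((-⅕*0)*(-5 + 3)) = -0*(-2) = -12*0 = 0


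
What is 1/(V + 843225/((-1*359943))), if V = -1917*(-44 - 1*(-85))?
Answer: -119981/9430427732 ≈ -1.2723e-5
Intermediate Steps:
V = -78597 (V = -1917*(-44 + 85) = -1917*41 = -78597)
1/(V + 843225/((-1*359943))) = 1/(-78597 + 843225/((-1*359943))) = 1/(-78597 + 843225/(-359943)) = 1/(-78597 + 843225*(-1/359943)) = 1/(-78597 - 281075/119981) = 1/(-9430427732/119981) = -119981/9430427732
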